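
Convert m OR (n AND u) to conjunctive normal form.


Step 1: Distribute ∨ over ∧: m ∨ (n ∧ u) = (m ∨ n) ∧ (m ∨ u).

(m OR n) AND (m OR u)


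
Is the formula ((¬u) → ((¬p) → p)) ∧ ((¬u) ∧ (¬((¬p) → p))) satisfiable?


Check all 4 assignments over {p, u}:
p | u | φ
---------
F | F | F
T | F | F
F | T | F
T | T | F
No assignment makes the formula true.

Unsatisfiable.


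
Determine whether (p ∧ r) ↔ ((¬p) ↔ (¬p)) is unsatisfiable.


Truth table over {p, r}:
p | r | φ
---------
F | F | F
T | F | F
F | T | F
T | T | T
Satisfying assignment at row 4: p=T, r=T gives T.

No, it is not a contradiction.


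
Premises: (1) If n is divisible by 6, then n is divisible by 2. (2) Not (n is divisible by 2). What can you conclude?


Modus tollens: from (P → Q) and ¬Q, infer ¬P.
Q = 'n is divisible by 2' is denied; since P → Q, P must also fail.

Not (n is divisible by 6).


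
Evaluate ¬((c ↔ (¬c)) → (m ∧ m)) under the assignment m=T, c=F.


Substitute m=T, c=F:
¬c = T
c ↔ (¬c) = F ↔ T = F
m ∧ m = T ∧ T = T
(c ↔ (¬c)) → (m ∧ m) = F → T = T
¬((c ↔ (¬c)) → (m ∧ m)) = F

F


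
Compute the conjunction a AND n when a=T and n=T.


Conjunction is true only when both operands are true.
Substitute: a=T, n=T.
T AND T evaluates to T.

T


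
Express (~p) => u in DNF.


Step 1: Rewrite (¬p) → u as ¬(¬p) ∨ u.
Step 2: Eliminate any double negations (¬¬X = X).

p | u


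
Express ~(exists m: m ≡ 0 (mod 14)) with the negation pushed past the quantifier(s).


¬(forall x: φ) = exists x: ¬φ, and ¬(exists x: φ) = forall x: ¬φ.
Apply to the existential statement.

forall m: ~(m ≡ 0 (mod 14))


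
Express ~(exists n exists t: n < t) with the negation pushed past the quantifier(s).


Negation flips each quantifier (∀↔∃) and negates the inner predicate.
¬(exists n exists t: φ) = forall n forall t: ¬φ.

forall n forall t: ~(n < t)


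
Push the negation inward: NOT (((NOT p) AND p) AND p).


De Morgan: the negation of a conjunction is the disjunction of the negations.
Distribute NOT across AND, flipping it to OR, and negate each literal.

(p OR (NOT p)) OR (NOT p)


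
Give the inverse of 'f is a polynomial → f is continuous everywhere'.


The inverse of (P → Q) is (¬P → ¬Q). It is equivalent to the converse, not to the original.
Here P = 'f is a polynomial' and Q = 'f is continuous everywhere'.

If not (f is a polynomial), then not (f is continuous everywhere).


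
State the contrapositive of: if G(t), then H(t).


The contrapositive of (P → Q) is (¬Q → ¬P); it is logically equivalent to the original.
Here P = 'G(t)' and Q = 'H(t)'.

If not (H(t)), then not (G(t)).


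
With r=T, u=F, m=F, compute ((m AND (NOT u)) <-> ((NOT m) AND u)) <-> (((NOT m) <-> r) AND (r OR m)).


Substitute r=T, u=F, m=F:
NOT u = T
m AND (NOT u) = F AND T = F
NOT m = T
(NOT m) AND u = T AND F = F
(m AND (NOT u)) <-> ((NOT m) AND u) = F <-> F = T
NOT m = T
(NOT m) <-> r = T <-> T = T
r OR m = T OR F = T
((NOT m) <-> r) AND (r OR m) = T AND T = T
((m AND (NOT u)) <-> ((NOT m) AND u)) <-> (((NOT m) <-> r) AND (r OR m)) = T <-> T = T

T


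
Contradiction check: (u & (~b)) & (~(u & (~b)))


Truth table over {b, u}:
b | u | φ
---------
False | False | False
True | False | False
False | True | False
True | True | False
Every row is false.

Yes, it is a contradiction.


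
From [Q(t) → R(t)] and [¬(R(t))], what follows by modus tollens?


Modus tollens: from (P → Q) and ¬Q, infer ¬P.
Q = 'R(t)' is denied; since P → Q, P must also fail.

Not (Q(t)).


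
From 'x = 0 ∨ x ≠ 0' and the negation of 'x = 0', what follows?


Disjunctive syllogism: from (P ∨ Q) and ¬P, infer Q.
One disjunct, 'x = 0', is ruled out; the other must hold.

x ≠ 0


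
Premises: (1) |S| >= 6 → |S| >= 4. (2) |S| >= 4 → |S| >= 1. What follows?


Hypothetical syllogism: from (P → Q) and (Q → R), infer (P → R).
Chain the two implications through the shared middle term '|S| >= 4'.

|S| >= 6 → |S| >= 1


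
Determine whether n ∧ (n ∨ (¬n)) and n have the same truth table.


Compare truth tables:
n | φ | ψ
---------
F | F | F
T | T | T
The columns φ and ψ agree on every row.

Yes, they are logically equivalent.


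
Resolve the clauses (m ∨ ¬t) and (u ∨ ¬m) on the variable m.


The clauses contain complementary literals m and ¬m.
Resolution eliminates this pair and disjoins the remaining literals (merging duplicates).

(¬t ∨ u)


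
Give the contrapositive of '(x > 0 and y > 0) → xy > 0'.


The contrapositive of (P → Q) is (¬Q → ¬P); it is logically equivalent to the original.
Here P = '(x > 0 and y > 0)' and Q = 'xy > 0'.

If not (xy > 0), then not ((x > 0 and y > 0)).


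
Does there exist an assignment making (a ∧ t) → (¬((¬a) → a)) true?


Search for a satisfying assignment over {a, t}.
Try a=F, t=F: the formula evaluates to T.
A satisfying assignment exists.

Satisfiable.


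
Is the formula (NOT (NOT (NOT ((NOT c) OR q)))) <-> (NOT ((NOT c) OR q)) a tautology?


Build the truth table over {c, q}:
c | q | φ
---------
F | F | T
T | F | T
F | T | T
T | T | T
Every row evaluates to true.

Yes, it is a tautology.


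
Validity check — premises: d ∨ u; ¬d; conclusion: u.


This matches the form of disjunctive syllogism: the conclusion follows in every model of the premises.

Valid.


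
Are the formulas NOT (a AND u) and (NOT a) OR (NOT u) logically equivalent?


Compare truth tables:
a | u | φ | ψ
-------------
F | F | T | T
T | F | T | T
F | T | T | T
T | T | F | F
The columns φ and ψ agree on every row.

Yes, they are logically equivalent.


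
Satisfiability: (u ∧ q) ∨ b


Search for a satisfying assignment over {b, q, u}.
Try b=T, q=F, u=F: the formula evaluates to T.
A satisfying assignment exists.

Satisfiable.


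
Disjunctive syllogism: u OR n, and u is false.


Disjunctive syllogism: from (P ∨ Q) and ¬P, infer Q.
One disjunct, 'u', is ruled out; the other must hold.

n


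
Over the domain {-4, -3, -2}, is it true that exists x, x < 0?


Evaluate the predicate on each element: -4:True, -3:True, -2:True.
Witness x = -4 satisfies the predicate.

True


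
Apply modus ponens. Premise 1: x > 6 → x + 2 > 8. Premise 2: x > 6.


Modus ponens: from (P → Q) and P, infer Q.
P = 'x > 6' is asserted, and P → Q holds, so Q follows.

x + 2 > 8.


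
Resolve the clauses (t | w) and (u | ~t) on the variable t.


The clauses contain complementary literals t and ~t.
Resolution eliminates this pair and disjoins the remaining literals (merging duplicates).

(w | u)


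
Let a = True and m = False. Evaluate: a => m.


Implication is false only when antecedent is true and consequent is false.
Substitute: a=True, m=False.
True => False evaluates to False.

False


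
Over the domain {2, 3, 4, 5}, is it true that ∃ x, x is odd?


Evaluate the predicate on each element: 2:F, 3:T, 4:F, 5:T.
Witness x = 3 satisfies the predicate.

T


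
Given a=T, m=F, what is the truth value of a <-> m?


Biconditional is true when both operands have the same truth value.
Substitute: a=T, m=F.
T <-> F evaluates to F.

F


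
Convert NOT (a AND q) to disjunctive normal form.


Step 1: Apply De Morgan: ¬(a ∧ q) = ¬a ∨ ¬q.

(NOT a) OR (NOT q)


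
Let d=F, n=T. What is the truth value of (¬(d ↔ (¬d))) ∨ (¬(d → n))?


Substitute d=F, n=T:
¬d = T
d ↔ (¬d) = F ↔ T = F
¬(d ↔ (¬d)) = T
d → n = F → T = T
¬(d → n) = F
(¬(d ↔ (¬d))) ∨ (¬(d → n)) = T ∨ F = T

T


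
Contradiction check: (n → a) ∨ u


Truth table over {a, n, u}:
a | n | u | φ
-------------
F | F | F | T
T | F | F | T
F | T | F | F
T | T | F | T
F | F | T | T
T | F | T | T
F | T | T | T
T | T | T | T
Satisfying assignment at row 1: a=F, n=F, u=F gives T.

No, it is not a contradiction.


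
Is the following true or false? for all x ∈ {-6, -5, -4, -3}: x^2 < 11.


Evaluate the predicate on each element: -6:F, -5:F, -4:F, -3:T.
Counterexample x = -6 fails the predicate.

F


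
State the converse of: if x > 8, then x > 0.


The converse of (P → Q) is (Q → P). It is not in general equivalent to the original.
Here P = 'x > 8' and Q = 'x > 0'.

If x > 0, then x > 8.


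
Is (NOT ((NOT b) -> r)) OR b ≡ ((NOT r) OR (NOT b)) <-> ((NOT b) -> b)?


Compare truth tables:
b | r | φ | ψ
-------------
F | F | T | F
T | F | T | T
F | T | F | F
T | T | T | F
They differ at row 1 (b=F, r=F): φ=T but ψ=F.

No, they are not logically equivalent.


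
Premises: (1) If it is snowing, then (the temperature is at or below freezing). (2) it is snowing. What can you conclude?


Modus ponens: from (P → Q) and P, infer Q.
P = 'it is snowing' is asserted, and P → Q holds, so Q follows.

(the temperature is at or below freezing).


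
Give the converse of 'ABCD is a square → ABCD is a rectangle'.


The converse of (P → Q) is (Q → P). It is not in general equivalent to the original.
Here P = 'ABCD is a square' and Q = 'ABCD is a rectangle'.

If ABCD is a rectangle, then ABCD is a square.


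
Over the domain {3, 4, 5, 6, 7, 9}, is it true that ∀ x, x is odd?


Evaluate the predicate on each element: 3:T, 4:F, 5:T, 6:F, 7:T, 9:T.
Counterexample x = 4 fails the predicate.

F


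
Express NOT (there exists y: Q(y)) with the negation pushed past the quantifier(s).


¬(for all x: φ) = there exists x: ¬φ, and ¬(there exists x: φ) = for all x: ¬φ.
Apply to the existential statement.

for all y: NOT(Q(y))


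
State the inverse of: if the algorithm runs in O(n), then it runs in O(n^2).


The inverse of (P → Q) is (¬P → ¬Q). It is equivalent to the converse, not to the original.
Here P = 'the algorithm runs in O(n)' and Q = 'it runs in O(n^2)'.

If not (the algorithm runs in O(n)), then not (it runs in O(n^2)).


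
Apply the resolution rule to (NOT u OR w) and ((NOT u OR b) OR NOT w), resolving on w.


The clauses contain complementary literals w and NOTw.
Resolution eliminates this pair and disjoins the remaining literals (merging duplicates).

(NOT u OR b)


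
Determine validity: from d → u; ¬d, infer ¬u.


This is denying the antecedent (fallacy). There exist truth assignments where the premises are all true but the conclusion is false.

Invalid.


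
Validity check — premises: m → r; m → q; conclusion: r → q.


This is (no valid rule). There exist truth assignments where the premises are all true but the conclusion is false.

Invalid.


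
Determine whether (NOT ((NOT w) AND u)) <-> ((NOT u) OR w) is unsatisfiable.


Truth table over {u, w}:
u | w | φ
---------
F | F | T
T | F | T
F | T | T
T | T | T
Satisfying assignment at row 1: u=F, w=F gives T.

No, it is not a contradiction.


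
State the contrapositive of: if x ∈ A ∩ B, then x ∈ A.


The contrapositive of (P → Q) is (¬Q → ¬P); it is logically equivalent to the original.
Here P = 'x ∈ A ∩ B' and Q = 'x ∈ A'.

If not (x ∈ A), then not (x ∈ A ∩ B).


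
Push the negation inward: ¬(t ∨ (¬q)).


De Morgan: the negation of a disjunction is the conjunction of the negations.
Distribute ¬ across ∨, flipping it to ∧, and negate each literal.

(¬t) ∧ q


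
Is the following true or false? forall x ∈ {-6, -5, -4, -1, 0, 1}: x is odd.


Evaluate the predicate on each element: -6:False, -5:True, -4:False, -1:True, 0:False, 1:True.
Counterexample x = -6 fails the predicate.

False


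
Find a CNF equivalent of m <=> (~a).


Step 1: Rewrite m ↔ (¬a) as (m → (¬a)) ∧ ((¬a) → m).
Step 2: Rewrite each implication as a disjunction.
Step 3: Eliminate any double negations (¬¬X = X).

((~m) | (~a)) & (a | m)


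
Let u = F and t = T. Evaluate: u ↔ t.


Biconditional is true when both operands have the same truth value.
Substitute: u=F, t=T.
F ↔ T evaluates to F.

F


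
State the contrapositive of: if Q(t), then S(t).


The contrapositive of (P → Q) is (¬Q → ¬P); it is logically equivalent to the original.
Here P = 'Q(t)' and Q = 'S(t)'.

If not (S(t)), then not (Q(t)).


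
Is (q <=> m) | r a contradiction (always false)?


Truth table over {m, q, r}:
m | q | r | φ
-------------
False | False | False | True
True | False | False | False
False | True | False | False
True | True | False | True
False | False | True | True
True | False | True | True
False | True | True | True
True | True | True | True
Satisfying assignment at row 1: m=False, q=False, r=False gives True.

No, it is not a contradiction.


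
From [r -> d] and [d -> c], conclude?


Hypothetical syllogism: from (P → Q) and (Q → R), infer (P → R).
Chain the two implications through the shared middle term 'd'.

r -> c


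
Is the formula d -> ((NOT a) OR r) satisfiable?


Search for a satisfying assignment over {a, d, r}.
Try a=F, d=F, r=F: the formula evaluates to T.
A satisfying assignment exists.

Satisfiable.


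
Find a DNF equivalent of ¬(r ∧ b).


Step 1: Apply De Morgan: ¬(r ∧ b) = ¬r ∨ ¬b.

(¬r) ∨ (¬b)


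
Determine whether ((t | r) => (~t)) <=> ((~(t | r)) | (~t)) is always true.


Build the truth table over {r, t}:
r | t | φ
---------
False | False | True
True | False | True
False | True | True
True | True | True
Every row evaluates to true.

Yes, it is a tautology.


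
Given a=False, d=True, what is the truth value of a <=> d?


Biconditional is true when both operands have the same truth value.
Substitute: a=False, d=True.
False <=> True evaluates to False.

False


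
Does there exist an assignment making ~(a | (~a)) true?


Check all 2 assignments over {a}:
a | φ
-----
False | False
True | False
No assignment makes the formula true.

Unsatisfiable.


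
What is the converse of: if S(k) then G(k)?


The converse of (P → Q) is (Q → P). It is not in general equivalent to the original.
Here P = 'S(k)' and Q = 'G(k)'.

If G(k), then S(k).


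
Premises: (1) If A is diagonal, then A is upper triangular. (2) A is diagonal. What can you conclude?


Modus ponens: from (P → Q) and P, infer Q.
P = 'A is diagonal' is asserted, and P → Q holds, so Q follows.

A is upper triangular.


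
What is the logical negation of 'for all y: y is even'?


¬(for all x: φ) = there exists x: ¬φ, and ¬(there exists x: φ) = for all x: ¬φ.
Apply to the universal statement.

there exists y: NOT(y is even)


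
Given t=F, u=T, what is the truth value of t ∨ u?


Disjunction is false only when both operands are false.
Substitute: t=F, u=T.
F ∨ T evaluates to T.

T


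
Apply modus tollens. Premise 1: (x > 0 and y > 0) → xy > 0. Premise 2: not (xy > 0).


Modus tollens: from (P → Q) and ¬Q, infer ¬P.
Q = 'xy > 0' is denied; since P → Q, P must also fail.

Not ((x > 0 and y > 0)).


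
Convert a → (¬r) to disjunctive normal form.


Step 1: Rewrite a → (¬r) as ¬a ∨ (¬r).

(¬a) ∨ (¬r)


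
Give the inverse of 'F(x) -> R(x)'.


The inverse of (P → Q) is (¬P → ¬Q). It is equivalent to the converse, not to the original.
Here P = 'F(x)' and Q = 'R(x)'.

If not (F(x)), then not (R(x)).


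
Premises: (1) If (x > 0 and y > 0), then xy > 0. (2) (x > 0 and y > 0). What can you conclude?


Modus ponens: from (P → Q) and P, infer Q.
P = '(x > 0 and y > 0)' is asserted, and P → Q holds, so Q follows.

xy > 0.


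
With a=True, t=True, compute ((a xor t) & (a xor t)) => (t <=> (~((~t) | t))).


Substitute a=True, t=True:
a xor t = True xor True = False
a xor t = True xor True = False
(a xor t) & (a xor t) = False & False = False
~t = False
(~t) | t = False | True = True
~((~t) | t) = False
t <=> (~((~t) | t)) = True <=> False = False
((a xor t) & (a xor t)) => (t <=> (~((~t) | t))) = False => False = True

True


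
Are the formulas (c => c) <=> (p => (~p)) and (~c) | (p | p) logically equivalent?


Compare truth tables:
c | p | φ | ψ
-------------
False | False | True | True
True | False | True | False
False | True | False | True
True | True | False | True
They differ at row 2 (c=True, p=False): φ=True but ψ=False.

No, they are not logically equivalent.


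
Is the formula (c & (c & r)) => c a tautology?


Build the truth table over {c, r}:
c | r | φ
---------
False | False | True
True | False | True
False | True | True
True | True | True
Every row evaluates to true.

Yes, it is a tautology.


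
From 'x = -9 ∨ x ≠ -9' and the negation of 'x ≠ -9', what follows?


Disjunctive syllogism: from (P ∨ Q) and ¬P, infer Q.
One disjunct, 'x ≠ -9', is ruled out; the other must hold.

x = -9


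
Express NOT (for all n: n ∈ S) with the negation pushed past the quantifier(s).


¬(for all x: φ) = there exists x: ¬φ, and ¬(there exists x: φ) = for all x: ¬φ.
Apply to the universal statement.

there exists n: NOT(n ∈ S)


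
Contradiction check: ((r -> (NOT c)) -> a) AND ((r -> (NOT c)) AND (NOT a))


Truth table over {a, c, r}:
a | c | r | φ
-------------
F | F | F | F
T | F | F | F
F | T | F | F
T | T | F | F
F | F | T | F
T | F | T | F
F | T | T | F
T | T | T | F
Every row is false.

Yes, it is a contradiction.


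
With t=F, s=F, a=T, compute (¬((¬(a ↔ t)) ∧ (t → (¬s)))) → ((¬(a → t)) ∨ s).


Substitute t=F, s=F, a=T:
a ↔ t = T ↔ F = F
¬(a ↔ t) = T
¬s = T
t → (¬s) = F → T = T
(¬(a ↔ t)) ∧ (t → (¬s)) = T ∧ T = T
¬((¬(a ↔ t)) ∧ (t → (¬s))) = F
a → t = T → F = F
¬(a → t) = T
(¬(a → t)) ∨ s = T ∨ F = T
(¬((¬(a ↔ t)) ∧ (t → (¬s)))) → ((¬(a → t)) ∨ s) = F → T = T

T


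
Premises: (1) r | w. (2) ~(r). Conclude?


Disjunctive syllogism: from (P ∨ Q) and ¬P, infer Q.
One disjunct, 'r', is ruled out; the other must hold.

w


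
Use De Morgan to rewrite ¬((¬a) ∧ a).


De Morgan: the negation of a conjunction is the disjunction of the negations.
Distribute ¬ across ∧, flipping it to ∨, and negate each literal.

a ∨ (¬a)


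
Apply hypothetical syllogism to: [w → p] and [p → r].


Hypothetical syllogism: from (P → Q) and (Q → R), infer (P → R).
Chain the two implications through the shared middle term 'p'.

w → r


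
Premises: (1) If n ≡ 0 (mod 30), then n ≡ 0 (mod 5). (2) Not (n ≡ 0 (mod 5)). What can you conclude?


Modus tollens: from (P → Q) and ¬Q, infer ¬P.
Q = 'n ≡ 0 (mod 5)' is denied; since P → Q, P must also fail.

Not (n ≡ 0 (mod 30)).


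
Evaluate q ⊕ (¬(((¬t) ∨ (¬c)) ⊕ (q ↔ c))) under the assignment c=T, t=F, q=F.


Substitute c=T, t=F, q=F:
¬t = T
¬c = F
(¬t) ∨ (¬c) = T ∨ F = T
q ↔ c = F ↔ T = F
((¬t) ∨ (¬c)) ⊕ (q ↔ c) = T ⊕ F = T
¬(((¬t) ∨ (¬c)) ⊕ (q ↔ c)) = F
q ⊕ (¬(((¬t) ∨ (¬c)) ⊕ (q ↔ c))) = F ⊕ F = F

F


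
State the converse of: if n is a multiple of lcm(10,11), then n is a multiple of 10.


The converse of (P → Q) is (Q → P). It is not in general equivalent to the original.
Here P = 'n is a multiple of lcm(10,11)' and Q = 'n is a multiple of 10'.

If n is a multiple of 10, then n is a multiple of lcm(10,11).


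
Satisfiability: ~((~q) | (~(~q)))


Check all 2 assignments over {q}:
q | φ
-----
False | False
True | False
No assignment makes the formula true.

Unsatisfiable.


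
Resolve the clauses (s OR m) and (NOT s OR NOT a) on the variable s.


The clauses contain complementary literals s and NOTs.
Resolution eliminates this pair and disjoins the remaining literals (merging duplicates).

(m OR NOT a)


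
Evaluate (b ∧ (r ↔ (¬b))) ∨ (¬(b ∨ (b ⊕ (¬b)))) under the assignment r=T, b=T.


Substitute r=T, b=T:
¬b = F
r ↔ (¬b) = T ↔ F = F
b ∧ (r ↔ (¬b)) = T ∧ F = F
¬b = F
b ⊕ (¬b) = T ⊕ F = T
b ∨ (b ⊕ (¬b)) = T ∨ T = T
¬(b ∨ (b ⊕ (¬b))) = F
(b ∧ (r ↔ (¬b))) ∨ (¬(b ∨ (b ⊕ (¬b)))) = F ∨ F = F

F


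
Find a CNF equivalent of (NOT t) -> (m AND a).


Step 1: Rewrite (¬t) → (m ∧ a) as ¬(¬t) ∨ (m ∧ a).
Step 2: Distribute ∨ over ∧.
Step 3: Eliminate any double negations (¬¬X = X).

(t OR m) AND (t OR a)


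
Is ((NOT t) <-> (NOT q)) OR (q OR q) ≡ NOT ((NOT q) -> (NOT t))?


Compare truth tables:
q | t | φ | ψ
-------------
F | F | T | F
T | F | T | F
F | T | F | T
T | T | T | F
They differ at row 1 (q=F, t=F): φ=T but ψ=F.

No, they are not logically equivalent.


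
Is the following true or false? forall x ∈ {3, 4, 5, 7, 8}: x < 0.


Evaluate the predicate on each element: 3:False, 4:False, 5:False, 7:False, 8:False.
Counterexample x = 3 fails the predicate.

False


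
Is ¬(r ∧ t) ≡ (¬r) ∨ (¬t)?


Compare truth tables:
r | t | φ | ψ
-------------
F | F | T | T
T | F | T | T
F | T | T | T
T | T | F | F
The columns φ and ψ agree on every row.

Yes, they are logically equivalent.


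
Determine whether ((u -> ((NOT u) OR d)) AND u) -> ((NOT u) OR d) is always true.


Build the truth table over {d, u}:
d | u | φ
---------
F | F | T
T | F | T
F | T | T
T | T | T
Every row evaluates to true.

Yes, it is a tautology.


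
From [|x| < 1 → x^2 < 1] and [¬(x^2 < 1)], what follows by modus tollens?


Modus tollens: from (P → Q) and ¬Q, infer ¬P.
Q = 'x^2 < 1' is denied; since P → Q, P must also fail.

Not (|x| < 1).


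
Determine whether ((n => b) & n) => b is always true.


Build the truth table over {b, n}:
b | n | φ
---------
False | False | True
True | False | True
False | True | True
True | True | True
Every row evaluates to true.

Yes, it is a tautology.


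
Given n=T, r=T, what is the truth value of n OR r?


Disjunction is false only when both operands are false.
Substitute: n=T, r=T.
T OR T evaluates to T.

T


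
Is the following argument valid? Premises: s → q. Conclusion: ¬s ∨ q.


This matches the form of material implication: the conclusion follows in every model of the premises.

Valid.


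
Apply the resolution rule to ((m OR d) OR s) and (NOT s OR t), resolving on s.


The clauses contain complementary literals s and NOTs.
Resolution eliminates this pair and disjoins the remaining literals (merging duplicates).

((d OR m) OR t)


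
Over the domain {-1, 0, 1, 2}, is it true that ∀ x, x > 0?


Evaluate the predicate on each element: -1:F, 0:F, 1:T, 2:T.
Counterexample x = -1 fails the predicate.

F


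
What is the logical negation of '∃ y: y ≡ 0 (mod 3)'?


¬(∀ x: φ) = ∃ x: ¬φ, and ¬(∃ x: φ) = ∀ x: ¬φ.
Apply to the existential statement.

∀ y: ¬(y ≡ 0 (mod 3))


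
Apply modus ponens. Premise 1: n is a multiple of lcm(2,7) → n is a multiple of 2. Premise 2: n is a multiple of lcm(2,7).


Modus ponens: from (P → Q) and P, infer Q.
P = 'n is a multiple of lcm(2,7)' is asserted, and P → Q holds, so Q follows.

n is a multiple of 2.


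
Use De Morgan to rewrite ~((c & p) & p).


De Morgan: the negation of a conjunction is the disjunction of the negations.
Distribute ~ across &, flipping it to |, and negate each literal.

((~c) | (~p)) | (~p)


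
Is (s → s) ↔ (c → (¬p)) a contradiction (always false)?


Truth table over {c, p, s}:
c | p | s | φ
-------------
F | F | F | T
T | F | F | T
F | T | F | T
T | T | F | F
F | F | T | T
T | F | T | T
F | T | T | T
T | T | T | F
Satisfying assignment at row 1: c=F, p=F, s=F gives T.

No, it is not a contradiction.


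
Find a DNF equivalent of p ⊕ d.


Step 1: p ⊕ d is true exactly when they disagree: (p ∧ ¬d) ∨ (¬p ∧ d).

(p ∧ (¬d)) ∨ ((¬p) ∧ d)


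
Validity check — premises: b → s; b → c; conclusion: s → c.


This is (no valid rule). There exist truth assignments where the premises are all true but the conclusion is false.

Invalid.


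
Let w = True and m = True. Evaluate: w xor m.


Exclusive or is true when exactly one operand is true.
Substitute: w=True, m=True.
True xor True evaluates to False.

False


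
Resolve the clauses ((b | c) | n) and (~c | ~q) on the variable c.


The clauses contain complementary literals c and ~c.
Resolution eliminates this pair and disjoins the remaining literals (merging duplicates).

((n | b) | ~q)


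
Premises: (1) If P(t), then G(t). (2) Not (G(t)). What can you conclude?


Modus tollens: from (P → Q) and ¬Q, infer ¬P.
Q = 'G(t)' is denied; since P → Q, P must also fail.

Not (P(t)).


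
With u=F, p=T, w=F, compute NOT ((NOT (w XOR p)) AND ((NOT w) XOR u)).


Substitute u=F, p=T, w=F:
w XOR p = F XOR T = T
NOT (w XOR p) = F
NOT w = T
(NOT w) XOR u = T XOR F = T
(NOT (w XOR p)) AND ((NOT w) XOR u) = F AND T = F
NOT ((NOT (w XOR p)) AND ((NOT w) XOR u)) = T

T


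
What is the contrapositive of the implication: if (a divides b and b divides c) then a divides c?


The contrapositive of (P → Q) is (¬Q → ¬P); it is logically equivalent to the original.
Here P = '(a divides b and b divides c)' and Q = 'a divides c'.

If not (a divides c), then not ((a divides b and b divides c)).


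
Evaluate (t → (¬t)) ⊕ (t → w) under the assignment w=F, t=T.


Substitute w=F, t=T:
¬t = F
t → (¬t) = T → F = F
t → w = T → F = F
(t → (¬t)) ⊕ (t → w) = F ⊕ F = F

F


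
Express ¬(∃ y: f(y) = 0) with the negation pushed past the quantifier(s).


¬(∀ x: φ) = ∃ x: ¬φ, and ¬(∃ x: φ) = ∀ x: ¬φ.
Apply to the existential statement.

∀ y: ¬(f(y) = 0)


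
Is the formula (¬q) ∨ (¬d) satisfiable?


Search for a satisfying assignment over {d, q}.
Try d=F, q=F: the formula evaluates to T.
A satisfying assignment exists.

Satisfiable.


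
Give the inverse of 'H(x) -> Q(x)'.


The inverse of (P → Q) is (¬P → ¬Q). It is equivalent to the converse, not to the original.
Here P = 'H(x)' and Q = 'Q(x)'.

If not (H(x)), then not (Q(x)).


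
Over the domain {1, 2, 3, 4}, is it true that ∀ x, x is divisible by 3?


Evaluate the predicate on each element: 1:F, 2:F, 3:T, 4:F.
Counterexample x = 1 fails the predicate.

F


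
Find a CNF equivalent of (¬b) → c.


Step 1: Rewrite (¬b) → c as ¬(¬b) ∨ c.
Step 2: Eliminate any double negations (¬¬X = X).

b ∨ c


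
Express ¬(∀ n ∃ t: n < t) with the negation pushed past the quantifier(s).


Negation flips each quantifier (∀↔∃) and negates the inner predicate.
¬(∀ n ∃ t: φ) = ∃ n ∀ t: ¬φ.

∃ n ∀ t: ¬(n < t)


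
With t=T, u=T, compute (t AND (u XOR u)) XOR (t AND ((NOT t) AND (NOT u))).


Substitute t=T, u=T:
u XOR u = T XOR T = F
t AND (u XOR u) = T AND F = F
NOT t = F
NOT u = F
(NOT t) AND (NOT u) = F AND F = F
t AND ((NOT t) AND (NOT u)) = T AND F = F
(t AND (u XOR u)) XOR (t AND ((NOT t) AND (NOT u))) = F XOR F = F

F


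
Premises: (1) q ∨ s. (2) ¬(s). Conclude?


Disjunctive syllogism: from (P ∨ Q) and ¬P, infer Q.
One disjunct, 's', is ruled out; the other must hold.

q


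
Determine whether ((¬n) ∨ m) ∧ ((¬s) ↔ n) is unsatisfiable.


Truth table over {m, n, s}:
m | n | s | φ
-------------
F | F | F | F
T | F | F | F
F | T | F | F
T | T | F | T
F | F | T | T
T | F | T | T
F | T | T | F
T | T | T | F
Satisfying assignment at row 4: m=T, n=T, s=F gives T.

No, it is not a contradiction.


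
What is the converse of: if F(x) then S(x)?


The converse of (P → Q) is (Q → P). It is not in general equivalent to the original.
Here P = 'F(x)' and Q = 'S(x)'.

If S(x), then F(x).


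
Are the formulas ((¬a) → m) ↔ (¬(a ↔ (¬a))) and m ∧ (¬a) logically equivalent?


Compare truth tables:
a | m | φ | ψ
-------------
F | F | F | F
T | F | T | F
F | T | T | T
T | T | T | F
They differ at row 2 (a=T, m=F): φ=T but ψ=F.

No, they are not logically equivalent.


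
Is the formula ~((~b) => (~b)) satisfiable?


Check all 2 assignments over {b}:
b | φ
-----
False | False
True | False
No assignment makes the formula true.

Unsatisfiable.


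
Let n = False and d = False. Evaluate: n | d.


Disjunction is false only when both operands are false.
Substitute: n=False, d=False.
False | False evaluates to False.

False


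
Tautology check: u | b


Build the truth table over {b, u}:
b | u | φ
---------
False | False | False
True | False | True
False | True | True
True | True | True
Counterexample at row 1: with b=False, u=False, the formula is False.

No, it is not a tautology.


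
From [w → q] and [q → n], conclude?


Hypothetical syllogism: from (P → Q) and (Q → R), infer (P → R).
Chain the two implications through the shared middle term 'q'.

w → n


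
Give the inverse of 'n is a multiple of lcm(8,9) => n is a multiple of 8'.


The inverse of (P → Q) is (¬P → ¬Q). It is equivalent to the converse, not to the original.
Here P = 'n is a multiple of lcm(8,9)' and Q = 'n is a multiple of 8'.

If not (n is a multiple of lcm(8,9)), then not (n is a multiple of 8).


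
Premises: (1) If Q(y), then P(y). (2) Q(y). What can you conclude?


Modus ponens: from (P → Q) and P, infer Q.
P = 'Q(y)' is asserted, and P → Q holds, so Q follows.

P(y).


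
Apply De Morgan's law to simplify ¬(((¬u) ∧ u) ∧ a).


De Morgan: the negation of a conjunction is the disjunction of the negations.
Distribute ¬ across ∧, flipping it to ∨, and negate each literal.

(u ∨ (¬u)) ∨ (¬a)


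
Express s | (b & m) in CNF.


Step 1: Distribute ∨ over ∧: s ∨ (b ∧ m) = (s ∨ b) ∧ (s ∨ m).

(s | b) & (s | m)


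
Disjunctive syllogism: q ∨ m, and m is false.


Disjunctive syllogism: from (P ∨ Q) and ¬P, infer Q.
One disjunct, 'm', is ruled out; the other must hold.

q


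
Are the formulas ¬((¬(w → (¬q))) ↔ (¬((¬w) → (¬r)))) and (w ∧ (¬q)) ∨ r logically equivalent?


Compare truth tables:
q | r | w | φ | ψ
-----------------
F | F | F | F | F
T | F | F | F | F
F | T | F | T | T
T | T | F | T | T
F | F | T | F | T
T | F | T | T | F
F | T | T | F | T
T | T | T | T | T
They differ at row 5 (q=F, r=F, w=T): φ=F but ψ=T.

No, they are not logically equivalent.


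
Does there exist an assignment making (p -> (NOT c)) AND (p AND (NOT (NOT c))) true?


Check all 4 assignments over {c, p}:
c | p | φ
---------
F | F | F
T | F | F
F | T | F
T | T | F
No assignment makes the formula true.

Unsatisfiable.


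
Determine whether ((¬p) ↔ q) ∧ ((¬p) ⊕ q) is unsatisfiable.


Truth table over {p, q}:
p | q | φ
---------
F | F | F
T | F | F
F | T | F
T | T | F
Every row is false.

Yes, it is a contradiction.


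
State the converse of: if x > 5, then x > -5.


The converse of (P → Q) is (Q → P). It is not in general equivalent to the original.
Here P = 'x > 5' and Q = 'x > -5'.

If x > -5, then x > 5.


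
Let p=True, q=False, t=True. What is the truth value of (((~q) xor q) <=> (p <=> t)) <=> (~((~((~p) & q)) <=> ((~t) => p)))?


Substitute p=True, q=False, t=True:
… (earlier sub-steps elided)
p <=> t = True <=> True = True
((~q) xor q) <=> (p <=> t) = True <=> True = True
~p = False
(~p) & q = False & False = False
~((~p) & q) = True
~t = False
(~t) => p = False => True = True
(~((~p) & q)) <=> ((~t) => p) = True <=> True = True
~((~((~p) & q)) <=> ((~t) => p)) = False
(((~q) xor q) <=> (p <=> t)) <=> (~((~((~p) & q)) <=> ((~t) => p))) = True <=> False = False

False


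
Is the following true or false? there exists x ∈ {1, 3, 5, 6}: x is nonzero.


Evaluate the predicate on each element: 1:T, 3:T, 5:T, 6:T.
Witness x = 1 satisfies the predicate.

T


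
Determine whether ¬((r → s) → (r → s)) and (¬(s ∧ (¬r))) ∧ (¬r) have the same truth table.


Compare truth tables:
r | s | φ | ψ
-------------
F | F | F | T
T | F | F | F
F | T | F | F
T | T | F | F
They differ at row 1 (r=F, s=F): φ=F but ψ=T.

No, they are not logically equivalent.


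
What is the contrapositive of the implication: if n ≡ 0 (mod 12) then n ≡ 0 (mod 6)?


The contrapositive of (P → Q) is (¬Q → ¬P); it is logically equivalent to the original.
Here P = 'n ≡ 0 (mod 12)' and Q = 'n ≡ 0 (mod 6)'.

If not (n ≡ 0 (mod 6)), then not (n ≡ 0 (mod 12)).


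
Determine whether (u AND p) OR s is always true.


Build the truth table over {p, s, u}:
p | s | u | φ
-------------
F | F | F | F
T | F | F | F
F | T | F | T
T | T | F | T
F | F | T | F
T | F | T | T
F | T | T | T
T | T | T | T
Counterexample at row 1: with p=F, s=F, u=F, the formula is F.

No, it is not a tautology.


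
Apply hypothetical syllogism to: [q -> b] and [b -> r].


Hypothetical syllogism: from (P → Q) and (Q → R), infer (P → R).
Chain the two implications through the shared middle term 'b'.

q -> r


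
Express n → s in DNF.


Step 1: Rewrite n → s as ¬n ∨ s.

(¬n) ∨ s


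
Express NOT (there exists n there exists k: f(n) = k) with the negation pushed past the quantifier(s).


Negation flips each quantifier (∀↔∃) and negates the inner predicate.
¬(there exists n there exists k: φ) = for all n for all k: ¬φ.

for all n for all k: NOT(f(n) = k)


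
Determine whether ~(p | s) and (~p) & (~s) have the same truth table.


Compare truth tables:
p | s | φ | ψ
-------------
False | False | True | True
True | False | False | False
False | True | False | False
True | True | False | False
The columns φ and ψ agree on every row.

Yes, they are logically equivalent.


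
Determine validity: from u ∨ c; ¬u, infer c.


This matches the form of disjunctive syllogism: the conclusion follows in every model of the premises.

Valid.


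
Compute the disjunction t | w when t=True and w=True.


Disjunction is false only when both operands are false.
Substitute: t=True, w=True.
True | True evaluates to True.

True


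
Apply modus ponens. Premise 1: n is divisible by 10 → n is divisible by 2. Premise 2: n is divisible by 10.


Modus ponens: from (P → Q) and P, infer Q.
P = 'n is divisible by 10' is asserted, and P → Q holds, so Q follows.

n is divisible by 2.


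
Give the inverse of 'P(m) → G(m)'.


The inverse of (P → Q) is (¬P → ¬Q). It is equivalent to the converse, not to the original.
Here P = 'P(m)' and Q = 'G(m)'.

If not (P(m)), then not (G(m)).


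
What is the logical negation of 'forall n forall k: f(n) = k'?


Negation flips each quantifier (∀↔∃) and negates the inner predicate.
¬(forall n forall k: φ) = exists n exists k: ¬φ.

exists n exists k: ~(f(n) = k)


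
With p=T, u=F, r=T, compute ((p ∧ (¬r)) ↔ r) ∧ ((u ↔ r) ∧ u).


Substitute p=T, u=F, r=T:
¬r = F
p ∧ (¬r) = T ∧ F = F
(p ∧ (¬r)) ↔ r = F ↔ T = F
u ↔ r = F ↔ T = F
(u ↔ r) ∧ u = F ∧ F = F
((p ∧ (¬r)) ↔ r) ∧ ((u ↔ r) ∧ u) = F ∧ F = F

F


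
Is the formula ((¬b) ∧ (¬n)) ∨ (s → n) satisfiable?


Search for a satisfying assignment over {b, n, s}.
Try b=F, n=F, s=F: the formula evaluates to T.
A satisfying assignment exists.

Satisfiable.


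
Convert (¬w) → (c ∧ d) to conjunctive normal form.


Step 1: Rewrite (¬w) → (c ∧ d) as ¬(¬w) ∨ (c ∧ d).
Step 2: Distribute ∨ over ∧.
Step 3: Eliminate any double negations (¬¬X = X).

(w ∨ c) ∧ (w ∨ d)


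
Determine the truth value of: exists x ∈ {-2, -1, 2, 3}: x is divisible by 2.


Evaluate the predicate on each element: -2:True, -1:False, 2:True, 3:False.
Witness x = -2 satisfies the predicate.

True


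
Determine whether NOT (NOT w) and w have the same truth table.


Compare truth tables:
w | φ | ψ
---------
F | F | F
T | T | T
The columns φ and ψ agree on every row.

Yes, they are logically equivalent.


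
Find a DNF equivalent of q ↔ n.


Step 1: q ↔ n is true exactly when both agree: (q ∧ n) ∨ (¬q ∧ ¬n).

(q ∧ n) ∨ ((¬q) ∧ (¬n))


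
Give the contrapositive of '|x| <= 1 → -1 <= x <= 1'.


The contrapositive of (P → Q) is (¬Q → ¬P); it is logically equivalent to the original.
Here P = '|x| <= 1' and Q = '-1 <= x <= 1'.

If not (-1 <= x <= 1), then not (|x| <= 1).


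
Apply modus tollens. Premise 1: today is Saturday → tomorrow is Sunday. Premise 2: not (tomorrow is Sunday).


Modus tollens: from (P → Q) and ¬Q, infer ¬P.
Q = 'tomorrow is Sunday' is denied; since P → Q, P must also fail.

Not (today is Saturday).


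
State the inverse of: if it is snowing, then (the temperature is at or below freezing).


The inverse of (P → Q) is (¬P → ¬Q). It is equivalent to the converse, not to the original.
Here P = 'it is snowing' and Q = '(the temperature is at or below freezing)'.

If not (it is snowing), then not ((the temperature is at or below freezing)).


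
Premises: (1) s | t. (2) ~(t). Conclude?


Disjunctive syllogism: from (P ∨ Q) and ¬P, infer Q.
One disjunct, 't', is ruled out; the other must hold.

s


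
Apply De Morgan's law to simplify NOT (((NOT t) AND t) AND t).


De Morgan: the negation of a conjunction is the disjunction of the negations.
Distribute NOT across AND, flipping it to OR, and negate each literal.

(t OR (NOT t)) OR (NOT t)


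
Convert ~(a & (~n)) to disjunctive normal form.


Step 1: Apply De Morgan: ¬(a ∧ (¬n)) = ¬a ∨ ¬(¬n).
Step 2: Eliminate any double negations (¬¬X = X).

(~a) | n


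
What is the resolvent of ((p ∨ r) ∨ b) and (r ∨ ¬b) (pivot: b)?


The clauses contain complementary literals b and ¬b.
Resolution eliminates this pair and disjoins the remaining literals (merging duplicates).

(r ∨ p)


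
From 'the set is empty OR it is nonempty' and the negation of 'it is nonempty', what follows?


Disjunctive syllogism: from (P ∨ Q) and ¬P, infer Q.
One disjunct, 'it is nonempty', is ruled out; the other must hold.

the set is empty


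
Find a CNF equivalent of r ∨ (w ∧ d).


Step 1: Distribute ∨ over ∧: r ∨ (w ∧ d) = (r ∨ w) ∧ (r ∨ d).

(r ∨ w) ∧ (r ∨ d)


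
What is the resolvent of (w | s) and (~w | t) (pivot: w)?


The clauses contain complementary literals w and ~w.
Resolution eliminates this pair and disjoins the remaining literals (merging duplicates).

(s | t)


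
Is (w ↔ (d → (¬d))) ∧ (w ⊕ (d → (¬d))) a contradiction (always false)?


Truth table over {d, w}:
d | w | φ
---------
F | F | F
T | F | F
F | T | F
T | T | F
Every row is false.

Yes, it is a contradiction.


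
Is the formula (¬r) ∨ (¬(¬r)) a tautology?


Build the truth table over {r}:
r | φ
-----
F | T
T | T
Every row evaluates to true.

Yes, it is a tautology.


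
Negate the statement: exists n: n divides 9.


¬(forall x: φ) = exists x: ¬φ, and ¬(exists x: φ) = forall x: ¬φ.
Apply to the existential statement.

forall n: ~(n divides 9)


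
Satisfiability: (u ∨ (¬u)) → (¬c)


Search for a satisfying assignment over {c, u}.
Try c=F, u=F: the formula evaluates to T.
A satisfying assignment exists.

Satisfiable.


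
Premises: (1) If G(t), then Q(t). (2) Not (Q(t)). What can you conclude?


Modus tollens: from (P → Q) and ¬Q, infer ¬P.
Q = 'Q(t)' is denied; since P → Q, P must also fail.

Not (G(t)).


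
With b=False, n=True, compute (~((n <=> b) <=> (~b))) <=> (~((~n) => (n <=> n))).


Substitute b=False, n=True:
n <=> b = True <=> False = False
~b = True
(n <=> b) <=> (~b) = False <=> True = False
~((n <=> b) <=> (~b)) = True
~n = False
n <=> n = True <=> True = True
(~n) => (n <=> n) = False => True = True
~((~n) => (n <=> n)) = False
(~((n <=> b) <=> (~b))) <=> (~((~n) => (n <=> n))) = True <=> False = False

False
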